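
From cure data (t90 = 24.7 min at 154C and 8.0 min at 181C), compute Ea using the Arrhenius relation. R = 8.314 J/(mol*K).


T1 = 427.15 K, T2 = 454.15 K
1/T1 - 1/T2 = 1.3918e-04
ln(t1/t2) = ln(24.7/8.0) = 1.1274
Ea = 8.314 * 1.1274 / 1.3918e-04 = 67342.5043 J/mol
Ea = 67.34 kJ/mol

67.34 kJ/mol


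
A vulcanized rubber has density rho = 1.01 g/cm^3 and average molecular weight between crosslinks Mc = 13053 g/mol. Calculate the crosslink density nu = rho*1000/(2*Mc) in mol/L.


nu = rho * 1000 / (2 * Mc)
nu = 1.01 * 1000 / (2 * 13053)
nu = 1010.0 / 26106
nu = 0.0387 mol/L

0.0387 mol/L


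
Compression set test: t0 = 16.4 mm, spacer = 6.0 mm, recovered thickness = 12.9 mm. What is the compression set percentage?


CS = (t0 - recovered) / (t0 - ts) * 100
= (16.4 - 12.9) / (16.4 - 6.0) * 100
= 3.5 / 10.4 * 100
= 33.7%

33.7%


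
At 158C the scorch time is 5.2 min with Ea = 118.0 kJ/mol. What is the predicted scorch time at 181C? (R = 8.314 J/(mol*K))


Convert temperatures: T1 = 158 + 273.15 = 431.15 K, T2 = 181 + 273.15 = 454.15 K
ts2_new = 5.2 * exp(118000 / 8.314 * (1/454.15 - 1/431.15))
1/T2 - 1/T1 = -1.1746e-04
ts2_new = 0.98 min

0.98 min


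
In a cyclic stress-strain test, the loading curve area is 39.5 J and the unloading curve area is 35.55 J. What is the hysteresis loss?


Hysteresis loss = loading - unloading
= 39.5 - 35.55
= 3.95 J

3.95 J


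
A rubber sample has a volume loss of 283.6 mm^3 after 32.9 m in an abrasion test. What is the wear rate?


Rate = volume_loss / distance
= 283.6 / 32.9
= 8.62 mm^3/m

8.62 mm^3/m


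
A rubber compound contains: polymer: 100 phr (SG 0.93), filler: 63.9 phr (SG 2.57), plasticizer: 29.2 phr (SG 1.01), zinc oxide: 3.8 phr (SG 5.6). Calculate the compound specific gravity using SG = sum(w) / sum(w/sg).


Sum of weights = 196.9
Volume contributions:
  polymer: 100/0.93 = 107.5269
  filler: 63.9/2.57 = 24.8638
  plasticizer: 29.2/1.01 = 28.9109
  zinc oxide: 3.8/5.6 = 0.6786
Sum of volumes = 161.9802
SG = 196.9 / 161.9802 = 1.216

SG = 1.216


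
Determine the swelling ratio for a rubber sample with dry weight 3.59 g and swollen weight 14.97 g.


Q = W_swollen / W_dry
Q = 14.97 / 3.59
Q = 4.17

Q = 4.17


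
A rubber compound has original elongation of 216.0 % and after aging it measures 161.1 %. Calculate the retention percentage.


Retention = aged / original * 100
= 161.1 / 216.0 * 100
= 74.6%

74.6%


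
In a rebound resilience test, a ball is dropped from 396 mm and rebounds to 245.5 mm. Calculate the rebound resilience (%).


Resilience = h_rebound / h_drop * 100
= 245.5 / 396 * 100
= 62.0%

62.0%


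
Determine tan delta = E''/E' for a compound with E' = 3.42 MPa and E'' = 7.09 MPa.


tan delta = E'' / E'
= 7.09 / 3.42
= 2.0731

tan delta = 2.0731


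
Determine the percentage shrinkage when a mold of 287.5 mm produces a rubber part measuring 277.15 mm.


Shrinkage = (mold - part) / mold * 100
= (287.5 - 277.15) / 287.5 * 100
= 10.35 / 287.5 * 100
= 3.6%

3.6%


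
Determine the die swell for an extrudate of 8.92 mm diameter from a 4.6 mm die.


Die swell ratio = D_extrudate / D_die
= 8.92 / 4.6
= 1.939

Die swell = 1.939


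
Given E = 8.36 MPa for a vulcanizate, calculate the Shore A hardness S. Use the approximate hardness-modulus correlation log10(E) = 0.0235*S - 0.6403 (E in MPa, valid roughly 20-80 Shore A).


log10(E) = 0.0235*S - 0.6403  =>  S = (log10(E) + 0.6403) / 0.0235
log10(8.36) = 0.922206
S = (0.922206 + 0.6403) / 0.0235 = 1.562506 / 0.0235
S = 66.5

Shore A = 66.5


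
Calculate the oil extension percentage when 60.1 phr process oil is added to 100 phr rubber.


Oil % = oil / (100 + oil) * 100
= 60.1 / (100 + 60.1) * 100
= 60.1 / 160.1 * 100
= 37.54%

37.54%


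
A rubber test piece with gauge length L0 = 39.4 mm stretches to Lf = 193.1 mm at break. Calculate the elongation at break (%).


Elongation = (Lf - L0) / L0 * 100
= (193.1 - 39.4) / 39.4 * 100
= 153.7 / 39.4 * 100
= 390.1%

390.1%


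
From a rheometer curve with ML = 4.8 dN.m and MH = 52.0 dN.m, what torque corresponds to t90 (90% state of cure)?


M90 = ML + 0.9 * (MH - ML)
M90 = 4.8 + 0.9 * (52.0 - 4.8)
M90 = 4.8 + 0.9 * 47.2
M90 = 47.28 dN.m

47.28 dN.m


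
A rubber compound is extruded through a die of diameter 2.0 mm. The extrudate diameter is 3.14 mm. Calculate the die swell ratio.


Die swell ratio = D_extrudate / D_die
= 3.14 / 2.0
= 1.57

Die swell = 1.57


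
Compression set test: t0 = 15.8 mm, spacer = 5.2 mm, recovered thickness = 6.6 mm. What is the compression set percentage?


CS = (t0 - recovered) / (t0 - ts) * 100
= (15.8 - 6.6) / (15.8 - 5.2) * 100
= 9.2 / 10.6 * 100
= 86.8%

86.8%


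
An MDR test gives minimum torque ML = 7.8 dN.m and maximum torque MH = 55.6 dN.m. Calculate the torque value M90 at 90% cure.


M90 = ML + 0.9 * (MH - ML)
M90 = 7.8 + 0.9 * (55.6 - 7.8)
M90 = 7.8 + 0.9 * 47.8
M90 = 50.82 dN.m

50.82 dN.m


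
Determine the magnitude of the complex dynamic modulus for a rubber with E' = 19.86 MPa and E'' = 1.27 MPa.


|E*| = sqrt(E'^2 + E''^2)
= sqrt(19.86^2 + 1.27^2)
= sqrt(394.4196 + 1.6129)
= 19.901 MPa

19.901 MPa


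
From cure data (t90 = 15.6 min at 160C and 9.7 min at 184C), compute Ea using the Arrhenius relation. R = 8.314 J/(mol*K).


T1 = 433.15 K, T2 = 457.15 K
1/T1 - 1/T2 = 1.2120e-04
ln(t1/t2) = ln(15.6/9.7) = 0.4751
Ea = 8.314 * 0.4751 / 1.2120e-04 = 32592.8255 J/mol
Ea = 32.59 kJ/mol

32.59 kJ/mol


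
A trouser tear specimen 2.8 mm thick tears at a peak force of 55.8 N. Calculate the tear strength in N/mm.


Tear strength = force / thickness
= 55.8 / 2.8
= 19.93 N/mm

19.93 N/mm


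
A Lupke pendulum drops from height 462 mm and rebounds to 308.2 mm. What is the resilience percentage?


Resilience = h_rebound / h_drop * 100
= 308.2 / 462 * 100
= 66.7%

66.7%


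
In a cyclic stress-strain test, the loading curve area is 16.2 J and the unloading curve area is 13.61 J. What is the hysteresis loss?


Hysteresis loss = loading - unloading
= 16.2 - 13.61
= 2.59 J

2.59 J


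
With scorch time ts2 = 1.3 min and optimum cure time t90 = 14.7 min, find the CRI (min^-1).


CRI = 100 / (t90 - ts2)
= 100 / (14.7 - 1.3)
= 100 / 13.4
= 7.46 min^-1

7.46 min^-1


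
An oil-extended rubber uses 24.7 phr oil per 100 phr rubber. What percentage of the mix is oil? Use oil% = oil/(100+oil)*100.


Oil % = oil / (100 + oil) * 100
= 24.7 / (100 + 24.7) * 100
= 24.7 / 124.7 * 100
= 19.81%

19.81%


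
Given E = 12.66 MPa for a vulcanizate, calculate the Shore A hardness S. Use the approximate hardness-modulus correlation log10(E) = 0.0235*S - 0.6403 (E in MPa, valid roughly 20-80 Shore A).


log10(E) = 0.0235*S - 0.6403  =>  S = (log10(E) + 0.6403) / 0.0235
log10(12.66) = 1.102434
S = (1.102434 + 0.6403) / 0.0235 = 1.742734 / 0.0235
S = 74.2

Shore A = 74.2


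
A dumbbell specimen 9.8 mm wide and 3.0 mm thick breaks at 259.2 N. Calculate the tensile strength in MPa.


Area = width * thickness = 9.8 * 3.0 = 29.4 mm^2
TS = force / area = 259.2 / 29.4 = 8.82 MPa

8.82 MPa


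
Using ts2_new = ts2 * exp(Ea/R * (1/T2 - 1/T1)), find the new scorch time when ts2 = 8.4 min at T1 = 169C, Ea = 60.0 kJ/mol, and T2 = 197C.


Convert temperatures: T1 = 169 + 273.15 = 442.15 K, T2 = 197 + 273.15 = 470.15 K
ts2_new = 8.4 * exp(60000 / 8.314 * (1/470.15 - 1/442.15))
1/T2 - 1/T1 = -1.3470e-04
ts2_new = 3.18 min

3.18 min


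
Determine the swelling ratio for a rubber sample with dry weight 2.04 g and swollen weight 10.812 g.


Q = W_swollen / W_dry
Q = 10.812 / 2.04
Q = 5.3

Q = 5.3


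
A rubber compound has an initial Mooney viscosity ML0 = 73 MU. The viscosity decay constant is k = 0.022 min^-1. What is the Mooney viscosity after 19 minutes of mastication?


ML = ML0 * exp(-k * t)
ML = 73 * exp(-0.022 * 19)
ML = 73 * 0.6584
ML = 48.06 MU

48.06 MU


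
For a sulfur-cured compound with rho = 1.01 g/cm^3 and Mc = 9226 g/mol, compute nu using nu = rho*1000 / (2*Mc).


nu = rho * 1000 / (2 * Mc)
nu = 1.01 * 1000 / (2 * 9226)
nu = 1010.0 / 18452
nu = 0.0547 mol/L

0.0547 mol/L


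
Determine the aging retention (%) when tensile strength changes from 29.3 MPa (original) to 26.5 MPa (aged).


Retention = aged / original * 100
= 26.5 / 29.3 * 100
= 90.4%

90.4%


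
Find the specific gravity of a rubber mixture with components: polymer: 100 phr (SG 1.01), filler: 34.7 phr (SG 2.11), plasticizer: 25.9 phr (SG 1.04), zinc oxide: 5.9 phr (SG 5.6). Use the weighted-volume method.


Sum of weights = 166.5
Volume contributions:
  polymer: 100/1.01 = 99.0099
  filler: 34.7/2.11 = 16.4455
  plasticizer: 25.9/1.04 = 24.9038
  zinc oxide: 5.9/5.6 = 1.0536
Sum of volumes = 141.4128
SG = 166.5 / 141.4128 = 1.177

SG = 1.177


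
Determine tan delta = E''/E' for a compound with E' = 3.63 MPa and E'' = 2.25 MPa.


tan delta = E'' / E'
= 2.25 / 3.63
= 0.6198

tan delta = 0.6198


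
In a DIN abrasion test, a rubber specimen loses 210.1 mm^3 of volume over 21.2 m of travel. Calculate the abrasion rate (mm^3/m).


Rate = volume_loss / distance
= 210.1 / 21.2
= 9.91 mm^3/m

9.91 mm^3/m


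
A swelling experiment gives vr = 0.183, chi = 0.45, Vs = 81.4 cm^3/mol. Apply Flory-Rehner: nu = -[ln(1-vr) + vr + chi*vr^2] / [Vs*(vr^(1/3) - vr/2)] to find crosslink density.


ln(1 - vr) = ln(1 - 0.183) = -0.2021
Numerator = -((-0.2021) + 0.183 + 0.45 * 0.183^2) = 0.0040
Denominator = 81.4 * (0.183^(1/3) - 0.183/2) = 38.7660
nu = 0.0040 / 38.7660 = 1.0437e-04 mol/cm^3

1.0437e-04 mol/cm^3


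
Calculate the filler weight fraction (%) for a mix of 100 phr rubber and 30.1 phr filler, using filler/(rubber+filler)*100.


Filler % = filler / (rubber + filler) * 100
= 30.1 / (100 + 30.1) * 100
= 30.1 / 130.1 * 100
= 23.14%

23.14%


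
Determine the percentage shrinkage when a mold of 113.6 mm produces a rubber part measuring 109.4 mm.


Shrinkage = (mold - part) / mold * 100
= (113.6 - 109.4) / 113.6 * 100
= 4.2 / 113.6 * 100
= 3.7%

3.7%


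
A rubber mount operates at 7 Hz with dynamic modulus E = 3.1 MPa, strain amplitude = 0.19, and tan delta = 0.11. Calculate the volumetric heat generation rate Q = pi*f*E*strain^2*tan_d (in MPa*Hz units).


Q = pi * f * E * strain^2 * tan_d
= pi * 7 * 3.1 * 0.19^2 * 0.11
= pi * 7 * 3.1 * 0.0361 * 0.11
= 0.2707

Q = 0.2707


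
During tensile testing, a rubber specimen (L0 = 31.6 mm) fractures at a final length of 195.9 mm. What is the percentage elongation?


Elongation = (Lf - L0) / L0 * 100
= (195.9 - 31.6) / 31.6 * 100
= 164.3 / 31.6 * 100
= 519.9%

519.9%


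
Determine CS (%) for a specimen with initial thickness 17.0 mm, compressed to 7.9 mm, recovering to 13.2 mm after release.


CS = (t0 - recovered) / (t0 - ts) * 100
= (17.0 - 13.2) / (17.0 - 7.9) * 100
= 3.8 / 9.1 * 100
= 41.8%

41.8%


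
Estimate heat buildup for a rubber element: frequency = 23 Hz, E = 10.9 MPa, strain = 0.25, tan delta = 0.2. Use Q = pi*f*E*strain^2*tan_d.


Q = pi * f * E * strain^2 * tan_d
= pi * 23 * 10.9 * 0.25^2 * 0.2
= pi * 23 * 10.9 * 0.0625 * 0.2
= 9.8450

Q = 9.8450


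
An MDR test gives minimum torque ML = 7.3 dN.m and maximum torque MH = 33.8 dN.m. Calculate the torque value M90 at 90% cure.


M90 = ML + 0.9 * (MH - ML)
M90 = 7.3 + 0.9 * (33.8 - 7.3)
M90 = 7.3 + 0.9 * 26.5
M90 = 31.15 dN.m

31.15 dN.m


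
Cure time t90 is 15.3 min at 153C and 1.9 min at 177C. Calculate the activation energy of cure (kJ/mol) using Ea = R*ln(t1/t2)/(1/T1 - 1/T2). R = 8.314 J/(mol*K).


T1 = 426.15 K, T2 = 450.15 K
1/T1 - 1/T2 = 1.2511e-04
ln(t1/t2) = ln(15.3/1.9) = 2.0860
Ea = 8.314 * 2.0860 / 1.2511e-04 = 138622.1434 J/mol
Ea = 138.62 kJ/mol

138.62 kJ/mol


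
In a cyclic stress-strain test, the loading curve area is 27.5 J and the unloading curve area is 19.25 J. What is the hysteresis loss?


Hysteresis loss = loading - unloading
= 27.5 - 19.25
= 8.25 J

8.25 J


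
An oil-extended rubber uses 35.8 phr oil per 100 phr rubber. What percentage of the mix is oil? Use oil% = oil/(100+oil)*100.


Oil % = oil / (100 + oil) * 100
= 35.8 / (100 + 35.8) * 100
= 35.8 / 135.8 * 100
= 26.36%

26.36%


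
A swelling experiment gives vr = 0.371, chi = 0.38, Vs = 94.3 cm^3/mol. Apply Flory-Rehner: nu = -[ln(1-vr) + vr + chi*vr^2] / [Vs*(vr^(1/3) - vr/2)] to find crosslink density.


ln(1 - vr) = ln(1 - 0.371) = -0.4636
Numerator = -((-0.4636) + 0.371 + 0.38 * 0.371^2) = 0.0403
Denominator = 94.3 * (0.371^(1/3) - 0.371/2) = 50.2668
nu = 0.0403 / 50.2668 = 8.0213e-04 mol/cm^3

8.0213e-04 mol/cm^3


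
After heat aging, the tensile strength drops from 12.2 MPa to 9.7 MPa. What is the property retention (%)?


Retention = aged / original * 100
= 9.7 / 12.2 * 100
= 79.5%

79.5%


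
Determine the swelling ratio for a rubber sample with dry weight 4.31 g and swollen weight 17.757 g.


Q = W_swollen / W_dry
Q = 17.757 / 4.31
Q = 4.12

Q = 4.12


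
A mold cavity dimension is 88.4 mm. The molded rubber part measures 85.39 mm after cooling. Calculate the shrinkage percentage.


Shrinkage = (mold - part) / mold * 100
= (88.4 - 85.39) / 88.4 * 100
= 3.01 / 88.4 * 100
= 3.4%

3.4%


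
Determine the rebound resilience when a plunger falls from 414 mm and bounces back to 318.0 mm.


Resilience = h_rebound / h_drop * 100
= 318.0 / 414 * 100
= 76.8%

76.8%


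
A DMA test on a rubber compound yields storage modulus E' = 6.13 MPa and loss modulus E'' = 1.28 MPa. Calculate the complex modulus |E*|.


|E*| = sqrt(E'^2 + E''^2)
= sqrt(6.13^2 + 1.28^2)
= sqrt(37.5769 + 1.6384)
= 6.262 MPa

6.262 MPa


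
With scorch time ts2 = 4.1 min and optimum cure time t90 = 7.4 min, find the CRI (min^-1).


CRI = 100 / (t90 - ts2)
= 100 / (7.4 - 4.1)
= 100 / 3.3
= 30.3 min^-1

30.3 min^-1


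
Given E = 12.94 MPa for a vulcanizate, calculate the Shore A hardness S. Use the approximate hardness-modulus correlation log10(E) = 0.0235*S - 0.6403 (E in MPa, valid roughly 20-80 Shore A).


log10(E) = 0.0235*S - 0.6403  =>  S = (log10(E) + 0.6403) / 0.0235
log10(12.94) = 1.111934
S = (1.111934 + 0.6403) / 0.0235 = 1.752234 / 0.0235
S = 74.6

Shore A = 74.6


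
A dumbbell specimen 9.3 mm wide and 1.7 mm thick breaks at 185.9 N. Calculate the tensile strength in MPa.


Area = width * thickness = 9.3 * 1.7 = 15.81 mm^2
TS = force / area = 185.9 / 15.81 = 11.76 MPa

11.76 MPa


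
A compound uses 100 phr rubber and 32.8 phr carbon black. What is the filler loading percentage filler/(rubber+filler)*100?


Filler % = filler / (rubber + filler) * 100
= 32.8 / (100 + 32.8) * 100
= 32.8 / 132.8 * 100
= 24.7%

24.7%


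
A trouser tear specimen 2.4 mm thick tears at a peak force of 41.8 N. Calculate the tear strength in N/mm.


Tear strength = force / thickness
= 41.8 / 2.4
= 17.42 N/mm

17.42 N/mm


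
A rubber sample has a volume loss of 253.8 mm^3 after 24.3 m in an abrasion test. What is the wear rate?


Rate = volume_loss / distance
= 253.8 / 24.3
= 10.444 mm^3/m

10.444 mm^3/m


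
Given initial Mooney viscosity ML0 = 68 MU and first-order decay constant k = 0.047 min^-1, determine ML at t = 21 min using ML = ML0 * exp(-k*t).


ML = ML0 * exp(-k * t)
ML = 68 * exp(-0.047 * 21)
ML = 68 * 0.3727
ML = 25.34 MU

25.34 MU


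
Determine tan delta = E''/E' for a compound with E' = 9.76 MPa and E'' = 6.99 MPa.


tan delta = E'' / E'
= 6.99 / 9.76
= 0.7162

tan delta = 0.7162


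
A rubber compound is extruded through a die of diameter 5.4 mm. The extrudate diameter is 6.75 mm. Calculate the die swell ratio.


Die swell ratio = D_extrudate / D_die
= 6.75 / 5.4
= 1.25

Die swell = 1.25


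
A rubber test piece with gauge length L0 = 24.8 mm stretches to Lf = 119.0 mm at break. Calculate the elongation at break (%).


Elongation = (Lf - L0) / L0 * 100
= (119.0 - 24.8) / 24.8 * 100
= 94.2 / 24.8 * 100
= 379.8%

379.8%


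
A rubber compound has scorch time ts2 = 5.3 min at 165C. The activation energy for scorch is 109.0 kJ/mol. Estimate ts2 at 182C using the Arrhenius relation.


Convert temperatures: T1 = 165 + 273.15 = 438.15 K, T2 = 182 + 273.15 = 455.15 K
ts2_new = 5.3 * exp(109000 / 8.314 * (1/455.15 - 1/438.15))
1/T2 - 1/T1 = -8.5246e-05
ts2_new = 1.73 min

1.73 min


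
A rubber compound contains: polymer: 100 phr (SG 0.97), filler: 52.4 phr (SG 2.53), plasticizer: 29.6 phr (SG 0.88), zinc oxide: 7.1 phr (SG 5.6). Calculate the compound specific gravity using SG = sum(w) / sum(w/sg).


Sum of weights = 189.1
Volume contributions:
  polymer: 100/0.97 = 103.0928
  filler: 52.4/2.53 = 20.7115
  plasticizer: 29.6/0.88 = 33.6364
  zinc oxide: 7.1/5.6 = 1.2679
Sum of volumes = 158.7085
SG = 189.1 / 158.7085 = 1.191

SG = 1.191


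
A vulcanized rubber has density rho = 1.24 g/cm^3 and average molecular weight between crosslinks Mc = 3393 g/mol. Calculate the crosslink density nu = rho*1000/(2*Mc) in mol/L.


nu = rho * 1000 / (2 * Mc)
nu = 1.24 * 1000 / (2 * 3393)
nu = 1240.0 / 6786
nu = 0.1827 mol/L

0.1827 mol/L


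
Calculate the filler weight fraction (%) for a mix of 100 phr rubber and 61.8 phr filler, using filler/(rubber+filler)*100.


Filler % = filler / (rubber + filler) * 100
= 61.8 / (100 + 61.8) * 100
= 61.8 / 161.8 * 100
= 38.2%

38.2%


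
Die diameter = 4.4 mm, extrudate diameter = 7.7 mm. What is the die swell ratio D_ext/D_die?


Die swell ratio = D_extrudate / D_die
= 7.7 / 4.4
= 1.75

Die swell = 1.75


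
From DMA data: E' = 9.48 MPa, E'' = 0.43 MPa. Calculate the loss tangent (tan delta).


tan delta = E'' / E'
= 0.43 / 9.48
= 0.0454

tan delta = 0.0454


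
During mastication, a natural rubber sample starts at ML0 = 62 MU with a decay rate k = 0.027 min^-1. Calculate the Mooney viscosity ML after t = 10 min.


ML = ML0 * exp(-k * t)
ML = 62 * exp(-0.027 * 10)
ML = 62 * 0.7634
ML = 47.33 MU

47.33 MU


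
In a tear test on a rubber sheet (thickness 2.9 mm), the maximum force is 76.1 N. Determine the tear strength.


Tear strength = force / thickness
= 76.1 / 2.9
= 26.24 N/mm

26.24 N/mm


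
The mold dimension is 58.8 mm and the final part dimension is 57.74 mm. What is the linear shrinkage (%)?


Shrinkage = (mold - part) / mold * 100
= (58.8 - 57.74) / 58.8 * 100
= 1.06 / 58.8 * 100
= 1.8%

1.8%


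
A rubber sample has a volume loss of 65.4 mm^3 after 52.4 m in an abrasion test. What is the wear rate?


Rate = volume_loss / distance
= 65.4 / 52.4
= 1.248 mm^3/m

1.248 mm^3/m


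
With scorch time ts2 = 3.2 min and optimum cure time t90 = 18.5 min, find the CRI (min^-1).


CRI = 100 / (t90 - ts2)
= 100 / (18.5 - 3.2)
= 100 / 15.3
= 6.54 min^-1

6.54 min^-1


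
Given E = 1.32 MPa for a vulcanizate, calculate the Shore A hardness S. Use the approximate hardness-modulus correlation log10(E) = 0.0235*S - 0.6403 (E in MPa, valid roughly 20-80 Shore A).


log10(E) = 0.0235*S - 0.6403  =>  S = (log10(E) + 0.6403) / 0.0235
log10(1.32) = 0.120574
S = (0.120574 + 0.6403) / 0.0235 = 0.760874 / 0.0235
S = 32.4

Shore A = 32.4


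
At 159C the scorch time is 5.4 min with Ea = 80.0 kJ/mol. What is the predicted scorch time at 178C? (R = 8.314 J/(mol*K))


Convert temperatures: T1 = 159 + 273.15 = 432.15 K, T2 = 178 + 273.15 = 451.15 K
ts2_new = 5.4 * exp(80000 / 8.314 * (1/451.15 - 1/432.15))
1/T2 - 1/T1 = -9.7454e-05
ts2_new = 2.11 min

2.11 min


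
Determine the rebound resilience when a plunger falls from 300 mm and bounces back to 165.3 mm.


Resilience = h_rebound / h_drop * 100
= 165.3 / 300 * 100
= 55.1%

55.1%


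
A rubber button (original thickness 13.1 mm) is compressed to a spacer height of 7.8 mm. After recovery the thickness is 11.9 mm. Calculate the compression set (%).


CS = (t0 - recovered) / (t0 - ts) * 100
= (13.1 - 11.9) / (13.1 - 7.8) * 100
= 1.2 / 5.3 * 100
= 22.6%

22.6%


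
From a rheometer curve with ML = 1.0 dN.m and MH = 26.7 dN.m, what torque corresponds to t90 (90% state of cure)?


M90 = ML + 0.9 * (MH - ML)
M90 = 1.0 + 0.9 * (26.7 - 1.0)
M90 = 1.0 + 0.9 * 25.7
M90 = 24.13 dN.m

24.13 dN.m


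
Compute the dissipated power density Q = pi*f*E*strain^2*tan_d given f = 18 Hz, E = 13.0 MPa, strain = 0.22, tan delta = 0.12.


Q = pi * f * E * strain^2 * tan_d
= pi * 18 * 13.0 * 0.22^2 * 0.12
= pi * 18 * 13.0 * 0.0484 * 0.12
= 4.2697

Q = 4.2697


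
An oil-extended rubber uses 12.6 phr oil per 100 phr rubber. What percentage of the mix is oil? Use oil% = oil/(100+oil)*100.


Oil % = oil / (100 + oil) * 100
= 12.6 / (100 + 12.6) * 100
= 12.6 / 112.6 * 100
= 11.19%

11.19%


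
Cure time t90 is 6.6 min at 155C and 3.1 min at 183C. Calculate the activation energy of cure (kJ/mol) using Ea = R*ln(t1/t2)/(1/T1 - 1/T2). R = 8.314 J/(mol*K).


T1 = 428.15 K, T2 = 456.15 K
1/T1 - 1/T2 = 1.4337e-04
ln(t1/t2) = ln(6.6/3.1) = 0.7557
Ea = 8.314 * 0.7557 / 1.4337e-04 = 43821.4135 J/mol
Ea = 43.82 kJ/mol

43.82 kJ/mol


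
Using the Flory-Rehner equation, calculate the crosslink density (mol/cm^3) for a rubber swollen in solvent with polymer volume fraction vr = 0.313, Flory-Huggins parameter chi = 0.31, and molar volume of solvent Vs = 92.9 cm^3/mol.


ln(1 - vr) = ln(1 - 0.313) = -0.3754
Numerator = -((-0.3754) + 0.313 + 0.31 * 0.313^2) = 0.0321
Denominator = 92.9 * (0.313^(1/3) - 0.313/2) = 48.5371
nu = 0.0321 / 48.5371 = 6.6033e-04 mol/cm^3

6.6033e-04 mol/cm^3


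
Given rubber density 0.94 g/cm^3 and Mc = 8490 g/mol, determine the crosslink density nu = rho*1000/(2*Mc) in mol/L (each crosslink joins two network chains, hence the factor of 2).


nu = rho * 1000 / (2 * Mc)
nu = 0.94 * 1000 / (2 * 8490)
nu = 940.0 / 16980
nu = 0.0554 mol/L

0.0554 mol/L


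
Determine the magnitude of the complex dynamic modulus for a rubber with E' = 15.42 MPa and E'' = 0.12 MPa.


|E*| = sqrt(E'^2 + E''^2)
= sqrt(15.42^2 + 0.12^2)
= sqrt(237.7764 + 0.0144)
= 15.42 MPa

15.42 MPa


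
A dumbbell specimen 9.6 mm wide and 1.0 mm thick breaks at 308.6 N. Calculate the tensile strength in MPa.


Area = width * thickness = 9.6 * 1.0 = 9.6 mm^2
TS = force / area = 308.6 / 9.6 = 32.15 MPa

32.15 MPa


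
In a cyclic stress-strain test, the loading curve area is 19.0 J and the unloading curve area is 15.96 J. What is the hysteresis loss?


Hysteresis loss = loading - unloading
= 19.0 - 15.96
= 3.04 J

3.04 J


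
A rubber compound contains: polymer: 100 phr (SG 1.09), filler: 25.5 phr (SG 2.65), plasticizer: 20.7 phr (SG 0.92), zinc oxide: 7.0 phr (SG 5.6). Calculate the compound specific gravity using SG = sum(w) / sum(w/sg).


Sum of weights = 153.2
Volume contributions:
  polymer: 100/1.09 = 91.7431
  filler: 25.5/2.65 = 9.6226
  plasticizer: 20.7/0.92 = 22.5000
  zinc oxide: 7.0/5.6 = 1.2500
Sum of volumes = 125.1158
SG = 153.2 / 125.1158 = 1.224

SG = 1.224


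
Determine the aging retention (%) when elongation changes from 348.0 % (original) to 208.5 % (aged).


Retention = aged / original * 100
= 208.5 / 348.0 * 100
= 59.9%

59.9%


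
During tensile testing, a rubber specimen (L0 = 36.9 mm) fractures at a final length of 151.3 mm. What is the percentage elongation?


Elongation = (Lf - L0) / L0 * 100
= (151.3 - 36.9) / 36.9 * 100
= 114.4 / 36.9 * 100
= 310.0%

310.0%


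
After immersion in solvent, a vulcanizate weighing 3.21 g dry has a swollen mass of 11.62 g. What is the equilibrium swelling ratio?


Q = W_swollen / W_dry
Q = 11.62 / 3.21
Q = 3.62

Q = 3.62


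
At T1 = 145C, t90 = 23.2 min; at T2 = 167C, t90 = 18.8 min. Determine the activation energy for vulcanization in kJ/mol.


T1 = 418.15 K, T2 = 440.15 K
1/T1 - 1/T2 = 1.1953e-04
ln(t1/t2) = ln(23.2/18.8) = 0.2103
Ea = 8.314 * 0.2103 / 1.1953e-04 = 14626.8207 J/mol
Ea = 14.63 kJ/mol

14.63 kJ/mol


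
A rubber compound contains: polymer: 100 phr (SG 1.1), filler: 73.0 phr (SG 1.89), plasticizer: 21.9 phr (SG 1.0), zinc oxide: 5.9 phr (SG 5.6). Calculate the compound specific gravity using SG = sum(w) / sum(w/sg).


Sum of weights = 200.8
Volume contributions:
  polymer: 100/1.1 = 90.9091
  filler: 73.0/1.89 = 38.6243
  plasticizer: 21.9/1.0 = 21.9000
  zinc oxide: 5.9/5.6 = 1.0536
Sum of volumes = 152.4870
SG = 200.8 / 152.4870 = 1.317

SG = 1.317


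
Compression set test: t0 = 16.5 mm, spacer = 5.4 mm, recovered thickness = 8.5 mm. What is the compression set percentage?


CS = (t0 - recovered) / (t0 - ts) * 100
= (16.5 - 8.5) / (16.5 - 5.4) * 100
= 8.0 / 11.1 * 100
= 72.1%

72.1%


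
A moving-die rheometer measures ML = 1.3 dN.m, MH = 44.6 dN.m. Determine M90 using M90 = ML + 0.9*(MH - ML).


M90 = ML + 0.9 * (MH - ML)
M90 = 1.3 + 0.9 * (44.6 - 1.3)
M90 = 1.3 + 0.9 * 43.3
M90 = 40.27 dN.m

40.27 dN.m


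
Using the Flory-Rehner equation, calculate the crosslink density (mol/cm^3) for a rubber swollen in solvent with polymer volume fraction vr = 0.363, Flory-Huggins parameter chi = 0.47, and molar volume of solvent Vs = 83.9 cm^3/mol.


ln(1 - vr) = ln(1 - 0.363) = -0.4510
Numerator = -((-0.4510) + 0.363 + 0.47 * 0.363^2) = 0.0261
Denominator = 83.9 * (0.363^(1/3) - 0.363/2) = 44.6222
nu = 0.0261 / 44.6222 = 5.8388e-04 mol/cm^3

5.8388e-04 mol/cm^3


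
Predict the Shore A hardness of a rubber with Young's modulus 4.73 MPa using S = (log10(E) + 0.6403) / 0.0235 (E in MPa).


log10(E) = 0.0235*S - 0.6403  =>  S = (log10(E) + 0.6403) / 0.0235
log10(4.73) = 0.674861
S = (0.674861 + 0.6403) / 0.0235 = 1.315161 / 0.0235
S = 56.0

Shore A = 56.0


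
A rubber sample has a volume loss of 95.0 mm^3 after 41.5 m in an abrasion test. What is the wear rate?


Rate = volume_loss / distance
= 95.0 / 41.5
= 2.289 mm^3/m

2.289 mm^3/m


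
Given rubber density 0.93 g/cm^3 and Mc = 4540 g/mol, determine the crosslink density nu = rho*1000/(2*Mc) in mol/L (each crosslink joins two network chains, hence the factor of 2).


nu = rho * 1000 / (2 * Mc)
nu = 0.93 * 1000 / (2 * 4540)
nu = 930.0 / 9080
nu = 0.1024 mol/L

0.1024 mol/L


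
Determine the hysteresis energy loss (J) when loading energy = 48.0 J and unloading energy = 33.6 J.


Hysteresis loss = loading - unloading
= 48.0 - 33.6
= 14.4 J

14.4 J


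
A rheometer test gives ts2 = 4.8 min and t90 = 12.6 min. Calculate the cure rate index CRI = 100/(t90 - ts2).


CRI = 100 / (t90 - ts2)
= 100 / (12.6 - 4.8)
= 100 / 7.8
= 12.82 min^-1

12.82 min^-1


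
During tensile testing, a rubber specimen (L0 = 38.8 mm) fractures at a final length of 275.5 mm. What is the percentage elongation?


Elongation = (Lf - L0) / L0 * 100
= (275.5 - 38.8) / 38.8 * 100
= 236.7 / 38.8 * 100
= 610.1%

610.1%


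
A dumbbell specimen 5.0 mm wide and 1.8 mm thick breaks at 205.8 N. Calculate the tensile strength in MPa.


Area = width * thickness = 5.0 * 1.8 = 9.0 mm^2
TS = force / area = 205.8 / 9.0 = 22.87 MPa

22.87 MPa


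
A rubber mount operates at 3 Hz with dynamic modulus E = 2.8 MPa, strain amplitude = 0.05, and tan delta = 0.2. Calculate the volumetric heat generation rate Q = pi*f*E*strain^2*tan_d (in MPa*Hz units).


Q = pi * f * E * strain^2 * tan_d
= pi * 3 * 2.8 * 0.05^2 * 0.2
= pi * 3 * 2.8 * 0.0025 * 0.2
= 0.0132

Q = 0.0132


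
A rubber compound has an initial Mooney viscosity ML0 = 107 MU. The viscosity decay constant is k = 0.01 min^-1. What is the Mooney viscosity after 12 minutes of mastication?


ML = ML0 * exp(-k * t)
ML = 107 * exp(-0.01 * 12)
ML = 107 * 0.8869
ML = 94.9 MU

94.9 MU


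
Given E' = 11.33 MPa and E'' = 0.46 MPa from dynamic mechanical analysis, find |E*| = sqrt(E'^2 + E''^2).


|E*| = sqrt(E'^2 + E''^2)
= sqrt(11.33^2 + 0.46^2)
= sqrt(128.3689 + 0.2116)
= 11.339 MPa

11.339 MPa


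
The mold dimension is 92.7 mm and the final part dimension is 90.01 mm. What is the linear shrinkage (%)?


Shrinkage = (mold - part) / mold * 100
= (92.7 - 90.01) / 92.7 * 100
= 2.69 / 92.7 * 100
= 2.9%

2.9%


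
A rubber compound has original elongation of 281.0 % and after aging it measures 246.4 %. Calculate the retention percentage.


Retention = aged / original * 100
= 246.4 / 281.0 * 100
= 87.7%

87.7%


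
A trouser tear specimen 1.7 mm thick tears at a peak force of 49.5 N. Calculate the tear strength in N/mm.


Tear strength = force / thickness
= 49.5 / 1.7
= 29.12 N/mm

29.12 N/mm


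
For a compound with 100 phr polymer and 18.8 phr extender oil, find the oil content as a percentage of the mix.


Oil % = oil / (100 + oil) * 100
= 18.8 / (100 + 18.8) * 100
= 18.8 / 118.8 * 100
= 15.82%

15.82%


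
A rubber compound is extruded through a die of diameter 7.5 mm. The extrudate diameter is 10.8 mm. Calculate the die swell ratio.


Die swell ratio = D_extrudate / D_die
= 10.8 / 7.5
= 1.44

Die swell = 1.44


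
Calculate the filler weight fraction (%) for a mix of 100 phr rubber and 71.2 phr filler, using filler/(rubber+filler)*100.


Filler % = filler / (rubber + filler) * 100
= 71.2 / (100 + 71.2) * 100
= 71.2 / 171.2 * 100
= 41.59%

41.59%


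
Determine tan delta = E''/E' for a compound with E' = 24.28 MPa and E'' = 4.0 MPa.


tan delta = E'' / E'
= 4.0 / 24.28
= 0.1647

tan delta = 0.1647


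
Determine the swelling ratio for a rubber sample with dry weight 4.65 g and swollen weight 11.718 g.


Q = W_swollen / W_dry
Q = 11.718 / 4.65
Q = 2.52

Q = 2.52


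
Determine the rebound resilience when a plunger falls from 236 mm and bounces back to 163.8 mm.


Resilience = h_rebound / h_drop * 100
= 163.8 / 236 * 100
= 69.4%

69.4%


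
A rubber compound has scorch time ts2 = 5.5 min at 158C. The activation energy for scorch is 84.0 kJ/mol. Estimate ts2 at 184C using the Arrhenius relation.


Convert temperatures: T1 = 158 + 273.15 = 431.15 K, T2 = 184 + 273.15 = 457.15 K
ts2_new = 5.5 * exp(84000 / 8.314 * (1/457.15 - 1/431.15))
1/T2 - 1/T1 = -1.3191e-04
ts2_new = 1.45 min

1.45 min


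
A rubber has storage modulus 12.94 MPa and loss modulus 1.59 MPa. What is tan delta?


tan delta = E'' / E'
= 1.59 / 12.94
= 0.1229

tan delta = 0.1229


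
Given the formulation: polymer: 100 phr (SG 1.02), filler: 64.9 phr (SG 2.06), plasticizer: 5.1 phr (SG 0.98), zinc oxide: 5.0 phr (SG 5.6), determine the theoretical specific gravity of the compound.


Sum of weights = 175.0
Volume contributions:
  polymer: 100/1.02 = 98.0392
  filler: 64.9/2.06 = 31.5049
  plasticizer: 5.1/0.98 = 5.2041
  zinc oxide: 5.0/5.6 = 0.8929
Sum of volumes = 135.6410
SG = 175.0 / 135.6410 = 1.29

SG = 1.29


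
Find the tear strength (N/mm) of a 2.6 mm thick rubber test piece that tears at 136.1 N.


Tear strength = force / thickness
= 136.1 / 2.6
= 52.35 N/mm

52.35 N/mm


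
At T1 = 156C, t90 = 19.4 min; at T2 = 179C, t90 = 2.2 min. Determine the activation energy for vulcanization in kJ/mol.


T1 = 429.15 K, T2 = 452.15 K
1/T1 - 1/T2 = 1.1853e-04
ln(t1/t2) = ln(19.4/2.2) = 2.1768
Ea = 8.314 * 2.1768 / 1.1853e-04 = 152684.6924 J/mol
Ea = 152.68 kJ/mol

152.68 kJ/mol


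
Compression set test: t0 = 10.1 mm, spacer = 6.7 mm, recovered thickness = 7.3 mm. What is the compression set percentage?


CS = (t0 - recovered) / (t0 - ts) * 100
= (10.1 - 7.3) / (10.1 - 6.7) * 100
= 2.8 / 3.4 * 100
= 82.4%

82.4%


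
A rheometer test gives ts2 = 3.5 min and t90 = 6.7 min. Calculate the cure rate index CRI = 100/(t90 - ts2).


CRI = 100 / (t90 - ts2)
= 100 / (6.7 - 3.5)
= 100 / 3.2
= 31.25 min^-1

31.25 min^-1


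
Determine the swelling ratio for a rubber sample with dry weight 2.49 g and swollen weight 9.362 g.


Q = W_swollen / W_dry
Q = 9.362 / 2.49
Q = 3.76

Q = 3.76


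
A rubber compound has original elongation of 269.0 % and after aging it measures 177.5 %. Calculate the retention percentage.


Retention = aged / original * 100
= 177.5 / 269.0 * 100
= 66.0%

66.0%


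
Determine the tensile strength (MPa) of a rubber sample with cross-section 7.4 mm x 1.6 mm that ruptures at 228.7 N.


Area = width * thickness = 7.4 * 1.6 = 11.84 mm^2
TS = force / area = 228.7 / 11.84 = 19.32 MPa

19.32 MPa


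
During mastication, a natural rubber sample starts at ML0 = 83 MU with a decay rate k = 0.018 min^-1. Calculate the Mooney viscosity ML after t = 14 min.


ML = ML0 * exp(-k * t)
ML = 83 * exp(-0.018 * 14)
ML = 83 * 0.7772
ML = 64.51 MU

64.51 MU


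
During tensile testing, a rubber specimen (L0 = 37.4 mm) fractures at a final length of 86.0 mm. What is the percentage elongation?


Elongation = (Lf - L0) / L0 * 100
= (86.0 - 37.4) / 37.4 * 100
= 48.6 / 37.4 * 100
= 129.9%

129.9%


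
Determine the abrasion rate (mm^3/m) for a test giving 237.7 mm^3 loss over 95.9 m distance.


Rate = volume_loss / distance
= 237.7 / 95.9
= 2.479 mm^3/m

2.479 mm^3/m


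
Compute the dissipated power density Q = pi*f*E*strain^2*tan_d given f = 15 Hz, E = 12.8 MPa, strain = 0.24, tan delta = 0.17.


Q = pi * f * E * strain^2 * tan_d
= pi * 15 * 12.8 * 0.24^2 * 0.17
= pi * 15 * 12.8 * 0.0576 * 0.17
= 5.9064

Q = 5.9064


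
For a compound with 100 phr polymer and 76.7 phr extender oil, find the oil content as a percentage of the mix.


Oil % = oil / (100 + oil) * 100
= 76.7 / (100 + 76.7) * 100
= 76.7 / 176.7 * 100
= 43.41%

43.41%


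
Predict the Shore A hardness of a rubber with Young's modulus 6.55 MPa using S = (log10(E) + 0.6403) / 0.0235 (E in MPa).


log10(E) = 0.0235*S - 0.6403  =>  S = (log10(E) + 0.6403) / 0.0235
log10(6.55) = 0.816241
S = (0.816241 + 0.6403) / 0.0235 = 1.456541 / 0.0235
S = 62.0

Shore A = 62.0


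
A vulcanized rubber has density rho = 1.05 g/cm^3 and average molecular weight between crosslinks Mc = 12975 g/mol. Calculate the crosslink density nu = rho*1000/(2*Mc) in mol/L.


nu = rho * 1000 / (2 * Mc)
nu = 1.05 * 1000 / (2 * 12975)
nu = 1050.0 / 25950
nu = 0.0405 mol/L

0.0405 mol/L


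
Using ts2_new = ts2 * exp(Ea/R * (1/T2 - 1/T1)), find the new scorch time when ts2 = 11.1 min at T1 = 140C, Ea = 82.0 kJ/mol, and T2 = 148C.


Convert temperatures: T1 = 140 + 273.15 = 413.15 K, T2 = 148 + 273.15 = 421.15 K
ts2_new = 11.1 * exp(82000 / 8.314 * (1/421.15 - 1/413.15))
1/T2 - 1/T1 = -4.5978e-05
ts2_new = 7.05 min

7.05 min


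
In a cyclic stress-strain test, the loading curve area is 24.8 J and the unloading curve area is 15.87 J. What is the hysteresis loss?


Hysteresis loss = loading - unloading
= 24.8 - 15.87
= 8.93 J

8.93 J


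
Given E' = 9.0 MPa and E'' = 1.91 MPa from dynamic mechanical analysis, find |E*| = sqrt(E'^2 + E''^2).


|E*| = sqrt(E'^2 + E''^2)
= sqrt(9.0^2 + 1.91^2)
= sqrt(81.0000 + 3.6481)
= 9.2 MPa

9.2 MPa


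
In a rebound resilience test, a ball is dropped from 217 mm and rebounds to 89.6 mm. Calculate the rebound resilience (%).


Resilience = h_rebound / h_drop * 100
= 89.6 / 217 * 100
= 41.3%

41.3%


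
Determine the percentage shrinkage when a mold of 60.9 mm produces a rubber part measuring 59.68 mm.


Shrinkage = (mold - part) / mold * 100
= (60.9 - 59.68) / 60.9 * 100
= 1.22 / 60.9 * 100
= 2.0%

2.0%


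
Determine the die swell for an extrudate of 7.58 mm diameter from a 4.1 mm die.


Die swell ratio = D_extrudate / D_die
= 7.58 / 4.1
= 1.849

Die swell = 1.849


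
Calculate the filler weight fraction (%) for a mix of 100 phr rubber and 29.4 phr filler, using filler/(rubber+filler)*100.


Filler % = filler / (rubber + filler) * 100
= 29.4 / (100 + 29.4) * 100
= 29.4 / 129.4 * 100
= 22.72%

22.72%


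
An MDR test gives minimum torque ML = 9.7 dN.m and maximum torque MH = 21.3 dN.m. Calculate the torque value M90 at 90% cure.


M90 = ML + 0.9 * (MH - ML)
M90 = 9.7 + 0.9 * (21.3 - 9.7)
M90 = 9.7 + 0.9 * 11.6
M90 = 20.14 dN.m

20.14 dN.m


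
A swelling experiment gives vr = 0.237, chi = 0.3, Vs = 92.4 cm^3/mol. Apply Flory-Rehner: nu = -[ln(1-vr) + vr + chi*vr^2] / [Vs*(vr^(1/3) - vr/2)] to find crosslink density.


ln(1 - vr) = ln(1 - 0.237) = -0.2705
Numerator = -((-0.2705) + 0.237 + 0.3 * 0.237^2) = 0.0166
Denominator = 92.4 * (0.237^(1/3) - 0.237/2) = 46.2320
nu = 0.0166 / 46.2320 = 3.6007e-04 mol/cm^3

3.6007e-04 mol/cm^3


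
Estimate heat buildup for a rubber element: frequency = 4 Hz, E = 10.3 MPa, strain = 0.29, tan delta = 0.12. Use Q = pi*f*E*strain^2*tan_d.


Q = pi * f * E * strain^2 * tan_d
= pi * 4 * 10.3 * 0.29^2 * 0.12
= pi * 4 * 10.3 * 0.0841 * 0.12
= 1.3062

Q = 1.3062


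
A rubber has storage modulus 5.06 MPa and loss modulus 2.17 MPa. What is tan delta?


tan delta = E'' / E'
= 2.17 / 5.06
= 0.4289

tan delta = 0.4289


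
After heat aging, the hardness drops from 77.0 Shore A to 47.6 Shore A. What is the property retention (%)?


Retention = aged / original * 100
= 47.6 / 77.0 * 100
= 61.8%

61.8%


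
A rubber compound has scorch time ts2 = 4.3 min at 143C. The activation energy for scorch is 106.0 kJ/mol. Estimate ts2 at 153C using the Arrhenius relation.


Convert temperatures: T1 = 143 + 273.15 = 416.15 K, T2 = 153 + 273.15 = 426.15 K
ts2_new = 4.3 * exp(106000 / 8.314 * (1/426.15 - 1/416.15))
1/T2 - 1/T1 = -5.6388e-05
ts2_new = 2.1 min

2.1 min


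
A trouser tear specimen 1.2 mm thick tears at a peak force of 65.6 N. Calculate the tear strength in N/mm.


Tear strength = force / thickness
= 65.6 / 1.2
= 54.67 N/mm

54.67 N/mm


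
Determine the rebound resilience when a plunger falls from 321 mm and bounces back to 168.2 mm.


Resilience = h_rebound / h_drop * 100
= 168.2 / 321 * 100
= 52.4%

52.4%


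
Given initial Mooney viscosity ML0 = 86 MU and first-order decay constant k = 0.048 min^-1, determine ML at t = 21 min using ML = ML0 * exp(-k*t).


ML = ML0 * exp(-k * t)
ML = 86 * exp(-0.048 * 21)
ML = 86 * 0.3649
ML = 31.39 MU

31.39 MU


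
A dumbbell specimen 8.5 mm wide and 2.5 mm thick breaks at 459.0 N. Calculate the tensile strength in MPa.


Area = width * thickness = 8.5 * 2.5 = 21.25 mm^2
TS = force / area = 459.0 / 21.25 = 21.6 MPa

21.6 MPa


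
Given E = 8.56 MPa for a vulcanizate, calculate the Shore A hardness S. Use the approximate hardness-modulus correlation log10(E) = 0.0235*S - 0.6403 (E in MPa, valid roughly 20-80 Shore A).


log10(E) = 0.0235*S - 0.6403  =>  S = (log10(E) + 0.6403) / 0.0235
log10(8.56) = 0.932474
S = (0.932474 + 0.6403) / 0.0235 = 1.572774 / 0.0235
S = 66.9

Shore A = 66.9


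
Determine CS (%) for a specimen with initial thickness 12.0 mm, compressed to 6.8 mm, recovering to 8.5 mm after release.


CS = (t0 - recovered) / (t0 - ts) * 100
= (12.0 - 8.5) / (12.0 - 6.8) * 100
= 3.5 / 5.2 * 100
= 67.3%

67.3%


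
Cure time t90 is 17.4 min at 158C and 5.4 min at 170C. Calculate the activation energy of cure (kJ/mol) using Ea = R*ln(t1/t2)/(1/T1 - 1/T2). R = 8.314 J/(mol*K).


T1 = 431.15 K, T2 = 443.15 K
1/T1 - 1/T2 = 6.2806e-05
ln(t1/t2) = ln(17.4/5.4) = 1.1701
Ea = 8.314 * 1.1701 / 6.2806e-05 = 154888.8758 J/mol
Ea = 154.89 kJ/mol

154.89 kJ/mol


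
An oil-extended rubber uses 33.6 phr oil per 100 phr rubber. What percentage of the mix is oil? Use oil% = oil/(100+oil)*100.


Oil % = oil / (100 + oil) * 100
= 33.6 / (100 + 33.6) * 100
= 33.6 / 133.6 * 100
= 25.15%

25.15%


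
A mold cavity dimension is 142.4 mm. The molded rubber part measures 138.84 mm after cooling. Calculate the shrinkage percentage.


Shrinkage = (mold - part) / mold * 100
= (142.4 - 138.84) / 142.4 * 100
= 3.56 / 142.4 * 100
= 2.5%

2.5%


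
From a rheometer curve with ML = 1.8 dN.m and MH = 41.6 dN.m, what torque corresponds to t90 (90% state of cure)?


M90 = ML + 0.9 * (MH - ML)
M90 = 1.8 + 0.9 * (41.6 - 1.8)
M90 = 1.8 + 0.9 * 39.8
M90 = 37.62 dN.m

37.62 dN.m


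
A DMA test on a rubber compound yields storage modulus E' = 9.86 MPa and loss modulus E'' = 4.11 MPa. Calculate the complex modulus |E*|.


|E*| = sqrt(E'^2 + E''^2)
= sqrt(9.86^2 + 4.11^2)
= sqrt(97.2196 + 16.8921)
= 10.682 MPa

10.682 MPa
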